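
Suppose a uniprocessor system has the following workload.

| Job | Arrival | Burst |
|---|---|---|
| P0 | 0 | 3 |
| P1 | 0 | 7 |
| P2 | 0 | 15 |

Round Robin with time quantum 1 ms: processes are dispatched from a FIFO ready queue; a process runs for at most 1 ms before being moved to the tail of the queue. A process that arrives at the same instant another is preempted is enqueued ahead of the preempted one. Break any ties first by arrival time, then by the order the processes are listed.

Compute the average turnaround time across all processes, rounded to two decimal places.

Timeline: | P0 0-1 | P1 1-2 | P2 2-3 | P0 3-4 | P1 4-5 | P2 5-6 | P0 6-7 | P1 7-8 | P2 8-9 | P1 9-10 | P2 10-11 | P1 11-12 | P2 12-13 | P1 13-14 | P2 14-15 | P1 15-16 | P2 16-25 |
Completion: P0=7  P1=16  P2=25
Turnaround (C−A): P0=7  P1=16  P2=25
Turnaround times: P0=7, P1=16, P2=25
Average turnaround = (7+16+25) / 3 = 48/3 = 16.00

16.00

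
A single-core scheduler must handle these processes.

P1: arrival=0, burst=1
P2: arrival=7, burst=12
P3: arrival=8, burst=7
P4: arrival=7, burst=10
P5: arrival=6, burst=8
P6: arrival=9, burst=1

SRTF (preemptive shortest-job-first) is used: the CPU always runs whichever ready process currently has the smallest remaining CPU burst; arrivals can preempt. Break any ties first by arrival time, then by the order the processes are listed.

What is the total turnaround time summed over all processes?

87

Gantt: | P1 0-1 | idle 1-6 | P5 6-9 | P6 9-10 | P5 10-15 | P3 15-22 | P4 22-32 | P2 32-44 |
Completion: P1=1  P2=44  P3=22  P4=32  P5=15  P6=10
Turnaround (C−A): P1=1  P2=37  P3=14  P4=25  P5=9  P6=1
Turnaround = completion − arrival: P1=1, P2=37, P3=14, P4=25, P5=9, P6=1
Total turnaround = 1 + 37 + 14 + 25 + 9 + 1 = 87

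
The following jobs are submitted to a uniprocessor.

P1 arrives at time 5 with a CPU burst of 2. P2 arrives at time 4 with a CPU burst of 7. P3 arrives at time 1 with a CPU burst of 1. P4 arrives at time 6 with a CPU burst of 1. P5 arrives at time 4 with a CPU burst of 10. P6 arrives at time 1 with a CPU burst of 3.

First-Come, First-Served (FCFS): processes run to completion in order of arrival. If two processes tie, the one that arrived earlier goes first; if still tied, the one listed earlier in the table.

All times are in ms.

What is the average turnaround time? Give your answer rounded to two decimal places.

Schedule: | idle 0-1 | P3 1-2 | P6 2-5 | P2 5-12 | P5 12-22 | P1 22-24 | P4 24-25 |
Completion: P1=24  P2=12  P3=2  P4=25  P5=22  P6=5
Turnaround times: P1=19, P2=8, P3=1, P4=19, P5=18, P6=4
Average turnaround = (19+8+1+19+18+4) / 6 = 69/6 = 11.50

11.50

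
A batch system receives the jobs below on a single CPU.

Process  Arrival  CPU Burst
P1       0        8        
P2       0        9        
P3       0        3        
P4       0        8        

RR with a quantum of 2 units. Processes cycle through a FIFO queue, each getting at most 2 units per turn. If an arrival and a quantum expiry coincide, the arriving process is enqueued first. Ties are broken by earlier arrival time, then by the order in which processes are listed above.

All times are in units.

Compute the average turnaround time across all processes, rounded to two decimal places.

Timeline: | P1 0-2 | P2 2-4 | P3 4-6 | P4 6-8 | P1 8-10 | P2 10-12 | P3 12-13 | P4 13-15 | P1 15-17 | P2 17-19 | P4 19-21 | P1 21-23 | P2 23-25 | P4 25-27 | P2 27-28 |
Completion: P1=23  P2=28  P3=13  P4=27
Turnaround times: P1=23, P2=28, P3=13, P4=27
Average turnaround = (23+28+13+27) / 4 = 91/4 = 22.75

22.75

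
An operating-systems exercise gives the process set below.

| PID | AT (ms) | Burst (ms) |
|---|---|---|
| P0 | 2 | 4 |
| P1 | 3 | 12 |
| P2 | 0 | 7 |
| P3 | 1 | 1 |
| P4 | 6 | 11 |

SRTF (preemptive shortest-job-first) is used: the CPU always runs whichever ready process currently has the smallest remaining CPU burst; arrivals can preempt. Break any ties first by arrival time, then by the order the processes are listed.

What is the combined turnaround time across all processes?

Timeline: | P2 0-1 | P3 1-2 | P0 2-6 | P2 6-12 | P4 12-23 | P1 23-35 |
Completion: P0=6  P1=35  P2=12  P3=2  P4=23
Turnaround (C−A): P0=4  P1=32  P2=12  P3=1  P4=17
Turnaround = completion − arrival: P0=4, P1=32, P2=12, P3=1, P4=17
Total turnaround = 4 + 32 + 12 + 1 + 17 = 66

66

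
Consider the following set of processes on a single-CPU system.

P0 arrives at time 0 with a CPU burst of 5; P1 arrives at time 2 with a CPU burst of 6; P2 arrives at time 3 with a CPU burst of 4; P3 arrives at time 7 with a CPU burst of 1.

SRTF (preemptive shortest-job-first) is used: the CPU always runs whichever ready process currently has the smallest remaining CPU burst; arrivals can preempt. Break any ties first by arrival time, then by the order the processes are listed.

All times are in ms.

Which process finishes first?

Schedule: | P0 0-5 | P2 5-7 | P3 7-8 | P2 8-10 | P1 10-16 |
Completion: P0=5  P1=16  P2=10  P3=8
Turnaround (C−A): P0=5  P1=14  P2=7  P3=1
Finish order: P0 → P3 → P2 → P1

P0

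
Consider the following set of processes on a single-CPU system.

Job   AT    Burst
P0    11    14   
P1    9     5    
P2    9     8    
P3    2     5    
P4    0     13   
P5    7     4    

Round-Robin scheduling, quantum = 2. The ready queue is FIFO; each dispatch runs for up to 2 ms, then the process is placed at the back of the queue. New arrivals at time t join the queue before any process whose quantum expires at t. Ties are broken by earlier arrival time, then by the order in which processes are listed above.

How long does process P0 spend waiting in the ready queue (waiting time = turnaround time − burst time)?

Gantt: | P4 0-2 | P3 2-4 | P4 4-6 | P3 6-8 | P4 8-10 | P5 10-12 | P3 12-13 | P1 13-15 | P2 15-17 | P4 17-19 | P0 19-21 | P5 21-23 | P1 23-25 | P2 25-27 | P4 27-29 | P0 29-31 | P1 31-32 | P2 32-34 | P4 34-36 | P0 36-38 | P2 38-40 | P4 40-41 | P0 41-49 |
Completion: P0=49  P1=32  P2=40  P3=13  P4=41  P5=23
Turnaround (C−A): P0=38  P1=23  P2=31  P3=11  P4=41  P5=16
Waiting(P0) = turnaround − burst = 38 − 14 = 24

24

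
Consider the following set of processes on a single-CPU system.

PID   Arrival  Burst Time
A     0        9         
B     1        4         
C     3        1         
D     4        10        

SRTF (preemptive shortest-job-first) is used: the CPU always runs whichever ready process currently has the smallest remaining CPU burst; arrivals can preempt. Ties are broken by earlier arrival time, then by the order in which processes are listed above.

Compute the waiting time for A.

5

Timeline: | A 0-1 | B 1-3 | C 3-4 | B 4-6 | A 6-14 | D 14-24 |
Completion: A=14  B=6  C=4  D=24
Waiting(A) = turnaround − burst = 14 − 9 = 5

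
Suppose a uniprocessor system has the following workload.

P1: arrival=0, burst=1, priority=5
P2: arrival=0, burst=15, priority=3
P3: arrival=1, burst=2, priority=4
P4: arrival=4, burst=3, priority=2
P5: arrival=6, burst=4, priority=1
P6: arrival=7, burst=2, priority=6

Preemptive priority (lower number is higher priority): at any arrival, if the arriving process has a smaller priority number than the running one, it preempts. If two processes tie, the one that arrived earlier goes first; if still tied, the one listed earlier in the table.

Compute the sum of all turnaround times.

Gantt: | P2 0-4 | P4 4-6 | P5 6-10 | P4 10-11 | P2 11-22 | P3 22-24 | P1 24-25 | P6 25-27 |
Completion: P1=25  P2=22  P3=24  P4=11  P5=10  P6=27
Turnaround (C−A): P1=25  P2=22  P3=23  P4=7  P5=4  P6=20
Turnaround = completion − arrival: P1=25, P2=22, P3=23, P4=7, P5=4, P6=20
Total turnaround = 25 + 22 + 23 + 7 + 4 + 20 = 101

101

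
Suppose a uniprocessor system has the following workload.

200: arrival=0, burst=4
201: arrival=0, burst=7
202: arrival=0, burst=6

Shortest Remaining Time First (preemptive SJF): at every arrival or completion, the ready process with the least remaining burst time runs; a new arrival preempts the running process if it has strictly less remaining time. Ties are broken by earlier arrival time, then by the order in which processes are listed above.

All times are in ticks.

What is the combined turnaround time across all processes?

31

Gantt: | 200 0-4 | 202 4-10 | 201 10-17 |
Completion: 200=4  201=17  202=10
Turnaround (C−A): 200=4  201=17  202=10
Turnaround = completion − arrival: 200=4, 201=17, 202=10
Total turnaround = 4 + 17 + 10 = 31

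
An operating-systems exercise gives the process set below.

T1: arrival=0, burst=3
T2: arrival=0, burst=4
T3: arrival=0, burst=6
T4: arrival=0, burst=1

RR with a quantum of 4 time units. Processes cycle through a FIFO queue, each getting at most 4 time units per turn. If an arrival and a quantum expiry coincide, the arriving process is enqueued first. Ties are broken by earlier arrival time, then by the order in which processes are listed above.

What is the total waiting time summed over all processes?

Gantt: | T1 0-3 | T2 3-7 | T3 7-11 | T4 11-12 | T3 12-14 |
Completion: T1=3  T2=7  T3=14  T4=12
Turnaround (C−A): T1=3  T2=7  T3=14  T4=12
Waiting = turnaround − burst: T1=0, T2=3, T3=8, T4=11
Total waiting = 0 + 3 + 8 + 11 = 22

22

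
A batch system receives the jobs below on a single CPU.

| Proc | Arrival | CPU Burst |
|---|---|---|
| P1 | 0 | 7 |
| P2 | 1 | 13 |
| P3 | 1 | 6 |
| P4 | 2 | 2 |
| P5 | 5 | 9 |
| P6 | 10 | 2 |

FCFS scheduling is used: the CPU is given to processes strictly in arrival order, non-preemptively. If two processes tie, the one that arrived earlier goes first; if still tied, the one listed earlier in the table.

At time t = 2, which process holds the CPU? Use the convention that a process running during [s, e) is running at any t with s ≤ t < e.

Gantt: | P1 0-7 | P2 7-20 | P3 20-26 | P4 26-28 | P5 28-37 | P6 37-39 |
Completion: P1=7  P2=20  P3=26  P4=28  P5=37  P6=39
Turnaround (C−A): P1=7  P2=19  P3=25  P4=26  P5=32  P6=29

P1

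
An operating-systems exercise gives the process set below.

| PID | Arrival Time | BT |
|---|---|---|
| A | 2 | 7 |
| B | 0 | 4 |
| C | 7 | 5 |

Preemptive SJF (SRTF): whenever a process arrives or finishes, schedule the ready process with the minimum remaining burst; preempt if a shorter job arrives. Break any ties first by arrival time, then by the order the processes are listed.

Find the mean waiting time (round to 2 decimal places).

Gantt: | B 0-4 | A 4-11 | C 11-16 |
Completion: A=11  B=4  C=16
Turnaround (C−A): A=9  B=4  C=9
Waiting times: A=2, B=0, C=4
Average waiting = (2+0+4) / 3 = 6/3 = 2.00

2.00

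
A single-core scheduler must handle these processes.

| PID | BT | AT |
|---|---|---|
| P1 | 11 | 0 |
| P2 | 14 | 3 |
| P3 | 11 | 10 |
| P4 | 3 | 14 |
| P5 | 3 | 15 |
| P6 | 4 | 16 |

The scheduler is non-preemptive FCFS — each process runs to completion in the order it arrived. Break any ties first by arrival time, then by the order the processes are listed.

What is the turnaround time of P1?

Timeline: | P1 0-11 | P2 11-25 | P3 25-36 | P4 36-39 | P5 39-42 | P6 42-46 |
Completion: P1=11  P2=25  P3=36  P4=39  P5=42  P6=46
Turnaround (C−A): P1=11  P2=22  P3=26  P4=25  P5=27  P6=30
Turnaround(P1) = completion − arrival = 11 − 0 = 11

11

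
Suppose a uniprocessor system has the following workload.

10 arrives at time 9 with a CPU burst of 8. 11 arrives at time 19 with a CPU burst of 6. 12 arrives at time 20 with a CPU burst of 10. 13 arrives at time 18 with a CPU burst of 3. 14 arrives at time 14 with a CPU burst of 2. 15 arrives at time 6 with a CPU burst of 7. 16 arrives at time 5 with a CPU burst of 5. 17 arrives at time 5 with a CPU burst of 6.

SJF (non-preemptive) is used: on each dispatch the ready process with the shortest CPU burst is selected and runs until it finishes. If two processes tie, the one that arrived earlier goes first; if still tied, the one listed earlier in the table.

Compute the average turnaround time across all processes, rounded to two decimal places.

15.50

Gantt: | idle 0-5 | 16 5-10 | 17 10-16 | 14 16-18 | 13 18-21 | 11 21-27 | 15 27-34 | 10 34-42 | 12 42-52 |
Completion: 10=42  11=27  12=52  13=21  14=18  15=34  16=10  17=16
Turnaround times: 10=33, 11=8, 12=32, 13=3, 14=4, 15=28, 16=5, 17=11
Average turnaround = (33+8+32+3+4+28+5+11) / 8 = 124/8 = 15.50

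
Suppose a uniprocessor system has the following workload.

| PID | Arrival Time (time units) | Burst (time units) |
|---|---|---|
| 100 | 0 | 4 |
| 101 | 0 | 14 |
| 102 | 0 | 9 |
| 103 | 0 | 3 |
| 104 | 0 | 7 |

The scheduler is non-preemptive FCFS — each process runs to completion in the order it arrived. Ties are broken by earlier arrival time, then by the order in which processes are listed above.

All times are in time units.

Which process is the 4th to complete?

Timeline: | 100 0-4 | 101 4-18 | 102 18-27 | 103 27-30 | 104 30-37 |
Completion: 100=4  101=18  102=27  103=30  104=37
Turnaround (C−A): 100=4  101=18  102=27  103=30  104=37
Finish order: 100 → 101 → 102 → 103 → 104

103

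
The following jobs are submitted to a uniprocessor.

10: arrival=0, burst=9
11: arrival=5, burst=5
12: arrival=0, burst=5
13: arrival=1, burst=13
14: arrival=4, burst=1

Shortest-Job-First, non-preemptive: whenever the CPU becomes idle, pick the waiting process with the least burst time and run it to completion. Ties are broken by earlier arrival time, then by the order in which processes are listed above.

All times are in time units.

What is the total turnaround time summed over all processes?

65

Timeline: | 12 0-5 | 14 5-6 | 11 6-11 | 10 11-20 | 13 20-33 |
Completion: 10=20  11=11  12=5  13=33  14=6
Turnaround = completion − arrival: 10=20, 11=6, 12=5, 13=32, 14=2
Total turnaround = 20 + 6 + 5 + 32 + 2 = 65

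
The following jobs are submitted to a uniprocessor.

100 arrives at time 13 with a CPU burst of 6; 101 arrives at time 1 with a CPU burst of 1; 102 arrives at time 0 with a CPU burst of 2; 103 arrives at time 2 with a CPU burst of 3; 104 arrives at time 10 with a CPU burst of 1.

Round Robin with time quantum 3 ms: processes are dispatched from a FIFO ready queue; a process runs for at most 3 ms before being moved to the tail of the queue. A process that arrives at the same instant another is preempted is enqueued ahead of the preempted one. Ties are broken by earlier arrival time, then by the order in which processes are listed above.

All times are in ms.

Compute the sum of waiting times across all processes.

Timeline: | 102 0-2 | 101 2-3 | 103 3-6 | idle 6-10 | 104 10-11 | idle 11-13 | 100 13-19 |
Completion: 100=19  101=3  102=2  103=6  104=11
Turnaround (C−A): 100=6  101=2  102=2  103=4  104=1
Waiting = turnaround − burst: 100=0, 101=1, 102=0, 103=1, 104=0
Total waiting = 0 + 1 + 0 + 1 + 0 = 2

2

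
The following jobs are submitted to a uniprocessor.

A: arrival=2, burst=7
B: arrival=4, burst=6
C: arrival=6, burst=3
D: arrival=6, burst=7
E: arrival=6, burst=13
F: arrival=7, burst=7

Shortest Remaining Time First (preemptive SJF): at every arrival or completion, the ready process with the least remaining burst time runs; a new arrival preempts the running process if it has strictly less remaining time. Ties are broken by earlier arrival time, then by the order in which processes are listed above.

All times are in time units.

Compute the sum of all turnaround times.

110

Schedule: | idle 0-2 | A 2-9 | C 9-12 | B 12-18 | D 18-25 | F 25-32 | E 32-45 |
Completion: A=9  B=18  C=12  D=25  E=45  F=32
Turnaround (C−A): A=7  B=14  C=6  D=19  E=39  F=25
Turnaround = completion − arrival: A=7, B=14, C=6, D=19, E=39, F=25
Total turnaround = 7 + 14 + 6 + 19 + 39 + 25 = 110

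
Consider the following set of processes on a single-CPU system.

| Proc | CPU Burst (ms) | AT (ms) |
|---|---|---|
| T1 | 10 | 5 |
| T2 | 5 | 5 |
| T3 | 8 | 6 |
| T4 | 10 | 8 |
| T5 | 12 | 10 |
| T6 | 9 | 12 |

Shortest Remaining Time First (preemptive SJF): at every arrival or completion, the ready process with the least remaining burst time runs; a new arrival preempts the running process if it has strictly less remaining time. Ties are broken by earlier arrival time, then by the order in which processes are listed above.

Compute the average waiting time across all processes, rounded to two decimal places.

Gantt: | idle 0-5 | T2 5-10 | T3 10-18 | T6 18-27 | T1 27-37 | T4 37-47 | T5 47-59 |
Completion: T1=37  T2=10  T3=18  T4=47  T5=59  T6=27
Turnaround (C−A): T1=32  T2=5  T3=12  T4=39  T5=49  T6=15
Waiting times: T1=22, T2=0, T3=4, T4=29, T5=37, T6=6
Average waiting = (22+0+4+29+37+6) / 6 = 98/6 = 16.33

16.33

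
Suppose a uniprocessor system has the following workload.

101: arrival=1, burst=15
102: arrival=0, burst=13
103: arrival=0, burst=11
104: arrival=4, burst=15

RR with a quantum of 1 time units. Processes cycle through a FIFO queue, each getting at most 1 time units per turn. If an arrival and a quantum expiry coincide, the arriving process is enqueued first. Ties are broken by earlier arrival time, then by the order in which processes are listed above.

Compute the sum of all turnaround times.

Timeline: | 102 0-1 | 103 1-2 | 101 2-3 | 102 3-4 | 103 4-5 | 101 5-6 | 104 6-7 | 102 7-8 | 103 8-9 | 101 9-10 | 104 10-11 | 102 11-12 | 103 12-13 | 101 13-14 | 104 14-15 | 102 15-16 | 103 16-17 | 101 17-18 | 104 18-19 | 102 19-20 | 103 20-21 | 101 21-22 | 104 22-23 | 102 23-24 | 103 24-25 | 101 25-26 | 104 26-27 | 102 27-28 | 103 28-29 | 101 29-30 | 104 30-31 | 102 31-32 | 103 32-33 | 101 33-34 | 104 34-35 | 102 35-36 | 103 36-37 | 101 37-38 | 104 38-39 | 102 39-40 | 103 40-41 | 101 41-42 | 104 42-43 | 102 43-44 | 101 44-45 | 104 45-46 | 102 46-47 | 101 47-48 | 104 48-49 | 101 49-50 | 104 50-51 | 101 51-52 | 104 52-54 |
Completion: 101=52  102=47  103=41  104=54
Turnaround (C−A): 101=51  102=47  103=41  104=50
Turnaround = completion − arrival: 101=51, 102=47, 103=41, 104=50
Total turnaround = 51 + 47 + 41 + 50 = 189

189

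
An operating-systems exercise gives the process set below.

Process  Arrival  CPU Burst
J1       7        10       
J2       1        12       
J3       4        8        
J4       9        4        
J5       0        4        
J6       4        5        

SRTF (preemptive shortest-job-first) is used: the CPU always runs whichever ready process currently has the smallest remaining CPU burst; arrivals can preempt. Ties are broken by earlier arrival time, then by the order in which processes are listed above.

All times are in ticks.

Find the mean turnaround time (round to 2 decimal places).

Schedule: | J5 0-4 | J6 4-9 | J4 9-13 | J3 13-21 | J1 21-31 | J2 31-43 |
Completion: J1=31  J2=43  J3=21  J4=13  J5=4  J6=9
Turnaround (C−A): J1=24  J2=42  J3=17  J4=4  J5=4  J6=5
Turnaround times: J1=24, J2=42, J3=17, J4=4, J5=4, J6=5
Average turnaround = (24+42+17+4+4+5) / 6 = 96/6 = 16.00

16.00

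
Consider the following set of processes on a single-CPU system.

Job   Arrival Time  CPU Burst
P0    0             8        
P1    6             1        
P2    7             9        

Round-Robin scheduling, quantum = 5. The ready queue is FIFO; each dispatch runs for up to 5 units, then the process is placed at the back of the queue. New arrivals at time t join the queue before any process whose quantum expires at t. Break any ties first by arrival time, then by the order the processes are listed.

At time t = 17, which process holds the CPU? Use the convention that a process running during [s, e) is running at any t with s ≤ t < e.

P2

Gantt: | P0 0-8 | P1 8-9 | P2 9-18 |
Completion: P0=8  P1=9  P2=18
Turnaround (C−A): P0=8  P1=3  P2=11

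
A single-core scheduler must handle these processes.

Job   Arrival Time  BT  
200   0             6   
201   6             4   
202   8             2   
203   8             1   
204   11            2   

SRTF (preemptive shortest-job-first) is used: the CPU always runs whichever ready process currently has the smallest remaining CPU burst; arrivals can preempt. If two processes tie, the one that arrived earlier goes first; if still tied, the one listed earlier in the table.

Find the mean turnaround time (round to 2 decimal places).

Schedule: | 200 0-6 | 201 6-8 | 203 8-9 | 201 9-11 | 202 11-13 | 204 13-15 |
Completion: 200=6  201=11  202=13  203=9  204=15
Turnaround (C−A): 200=6  201=5  202=5  203=1  204=4
Turnaround times: 200=6, 201=5, 202=5, 203=1, 204=4
Average turnaround = (6+5+5+1+4) / 5 = 21/5 = 4.20

4.20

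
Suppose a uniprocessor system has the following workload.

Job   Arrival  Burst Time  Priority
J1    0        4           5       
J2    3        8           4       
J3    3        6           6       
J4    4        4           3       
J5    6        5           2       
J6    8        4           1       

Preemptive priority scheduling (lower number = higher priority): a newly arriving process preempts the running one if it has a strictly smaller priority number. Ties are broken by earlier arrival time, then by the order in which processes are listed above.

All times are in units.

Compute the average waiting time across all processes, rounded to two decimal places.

Schedule: | J1 0-3 | J2 3-4 | J4 4-6 | J5 6-8 | J6 8-12 | J5 12-15 | J4 15-17 | J2 17-24 | J1 24-25 | J3 25-31 |
Completion: J1=25  J2=24  J3=31  J4=17  J5=15  J6=12
Waiting times: J1=21, J2=13, J3=22, J4=9, J5=4, J6=0
Average waiting = (21+13+22+9+4+0) / 6 = 69/6 = 11.50

11.50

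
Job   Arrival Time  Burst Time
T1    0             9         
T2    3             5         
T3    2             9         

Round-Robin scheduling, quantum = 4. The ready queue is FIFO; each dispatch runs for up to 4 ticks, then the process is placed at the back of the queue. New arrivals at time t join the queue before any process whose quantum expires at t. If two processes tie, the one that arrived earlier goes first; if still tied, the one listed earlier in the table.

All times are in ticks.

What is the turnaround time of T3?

21

Timeline: | T1 0-4 | T3 4-8 | T2 8-12 | T1 12-16 | T3 16-20 | T2 20-21 | T1 21-22 | T3 22-23 |
Completion: T1=22  T2=21  T3=23
Turnaround (C−A): T1=22  T2=18  T3=21
Turnaround(T3) = completion − arrival = 23 − 2 = 21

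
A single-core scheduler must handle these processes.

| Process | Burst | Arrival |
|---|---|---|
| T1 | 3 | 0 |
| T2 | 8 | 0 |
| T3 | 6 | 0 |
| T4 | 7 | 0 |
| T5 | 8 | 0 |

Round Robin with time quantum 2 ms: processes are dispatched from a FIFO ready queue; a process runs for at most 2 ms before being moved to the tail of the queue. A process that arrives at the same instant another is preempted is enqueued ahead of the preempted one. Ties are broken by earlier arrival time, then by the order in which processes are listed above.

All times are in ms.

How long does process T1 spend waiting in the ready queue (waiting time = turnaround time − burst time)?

Timeline: | T1 0-2 | T2 2-4 | T3 4-6 | T4 6-8 | T5 8-10 | T1 10-11 | T2 11-13 | T3 13-15 | T4 15-17 | T5 17-19 | T2 19-21 | T3 21-23 | T4 23-25 | T5 25-27 | T2 27-29 | T4 29-30 | T5 30-32 |
Completion: T1=11  T2=29  T3=23  T4=30  T5=32
Waiting(T1) = turnaround − burst = 11 − 3 = 8

8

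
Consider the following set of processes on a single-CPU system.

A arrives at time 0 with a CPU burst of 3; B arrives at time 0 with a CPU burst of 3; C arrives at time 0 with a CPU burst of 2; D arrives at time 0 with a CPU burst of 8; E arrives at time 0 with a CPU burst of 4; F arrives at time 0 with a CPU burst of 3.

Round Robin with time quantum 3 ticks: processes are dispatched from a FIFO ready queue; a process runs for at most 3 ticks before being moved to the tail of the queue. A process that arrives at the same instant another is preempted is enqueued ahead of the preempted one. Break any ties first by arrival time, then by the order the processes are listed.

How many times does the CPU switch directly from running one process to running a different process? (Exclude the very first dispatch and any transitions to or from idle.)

8

Gantt: | A 0-3 | B 3-6 | C 6-8 | D 8-11 | E 11-14 | F 14-17 | D 17-20 | E 20-21 | D 21-23 |
Completion: A=3  B=6  C=8  D=23  E=21  F=17
Turnaround (C−A): A=3  B=6  C=8  D=23  E=21  F=17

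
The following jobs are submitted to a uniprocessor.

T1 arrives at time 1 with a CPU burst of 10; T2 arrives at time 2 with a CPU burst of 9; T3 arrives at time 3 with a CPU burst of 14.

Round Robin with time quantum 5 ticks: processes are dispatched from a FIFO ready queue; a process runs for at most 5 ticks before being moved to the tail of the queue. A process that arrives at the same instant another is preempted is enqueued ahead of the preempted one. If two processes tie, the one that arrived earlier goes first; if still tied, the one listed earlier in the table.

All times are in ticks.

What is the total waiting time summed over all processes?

41

Gantt: | idle 0-1 | T1 1-6 | T2 6-11 | T3 11-16 | T1 16-21 | T2 21-25 | T3 25-34 |
Completion: T1=21  T2=25  T3=34
Waiting = turnaround − burst: T1=10, T2=14, T3=17
Total waiting = 10 + 14 + 17 = 41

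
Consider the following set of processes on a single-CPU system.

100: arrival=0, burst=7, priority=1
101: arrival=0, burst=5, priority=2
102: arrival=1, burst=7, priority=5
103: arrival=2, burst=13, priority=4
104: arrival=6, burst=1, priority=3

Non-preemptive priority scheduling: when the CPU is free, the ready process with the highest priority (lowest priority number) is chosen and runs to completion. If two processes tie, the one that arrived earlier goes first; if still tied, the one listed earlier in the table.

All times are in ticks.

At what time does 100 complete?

Timeline: | 100 0-7 | 101 7-12 | 104 12-13 | 103 13-26 | 102 26-33 |
Completion: 100=7  101=12  102=33  103=26  104=13

7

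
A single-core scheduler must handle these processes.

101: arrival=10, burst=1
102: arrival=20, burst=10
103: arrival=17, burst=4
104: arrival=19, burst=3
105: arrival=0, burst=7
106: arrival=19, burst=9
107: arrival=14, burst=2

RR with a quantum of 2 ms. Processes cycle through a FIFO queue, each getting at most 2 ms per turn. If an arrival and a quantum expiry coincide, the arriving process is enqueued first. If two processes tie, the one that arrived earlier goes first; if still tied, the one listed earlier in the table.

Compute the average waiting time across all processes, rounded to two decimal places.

5.14

Schedule: | 105 0-7 | idle 7-10 | 101 10-11 | idle 11-14 | 107 14-16 | idle 16-17 | 103 17-19 | 104 19-21 | 106 21-23 | 103 23-25 | 102 25-27 | 104 27-28 | 106 28-30 | 102 30-32 | 106 32-34 | 102 34-36 | 106 36-38 | 102 38-40 | 106 40-41 | 102 41-43 |
Completion: 101=11  102=43  103=25  104=28  105=7  106=41  107=16
Waiting times: 101=0, 102=13, 103=4, 104=6, 105=0, 106=13, 107=0
Average waiting = (0+13+4+6+0+13+0) / 7 = 36/7 = 5.14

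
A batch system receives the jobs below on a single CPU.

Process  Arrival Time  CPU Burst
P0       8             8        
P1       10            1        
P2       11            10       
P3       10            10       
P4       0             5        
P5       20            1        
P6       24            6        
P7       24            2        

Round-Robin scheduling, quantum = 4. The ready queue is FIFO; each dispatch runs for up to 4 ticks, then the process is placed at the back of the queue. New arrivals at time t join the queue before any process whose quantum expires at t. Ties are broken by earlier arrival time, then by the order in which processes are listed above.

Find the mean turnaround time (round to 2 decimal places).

Schedule: | P4 0-5 | idle 5-8 | P0 8-12 | P1 12-13 | P3 13-17 | P2 17-21 | P0 21-25 | P3 25-29 | P5 29-30 | P2 30-34 | P6 34-38 | P7 38-40 | P3 40-42 | P2 42-44 | P6 44-46 |
Completion: P0=25  P1=13  P2=44  P3=42  P4=5  P5=30  P6=46  P7=40
Turnaround (C−A): P0=17  P1=3  P2=33  P3=32  P4=5  P5=10  P6=22  P7=16
Turnaround times: P0=17, P1=3, P2=33, P3=32, P4=5, P5=10, P6=22, P7=16
Average turnaround = (17+3+33+32+5+10+22+16) / 8 = 138/8 = 17.25

17.25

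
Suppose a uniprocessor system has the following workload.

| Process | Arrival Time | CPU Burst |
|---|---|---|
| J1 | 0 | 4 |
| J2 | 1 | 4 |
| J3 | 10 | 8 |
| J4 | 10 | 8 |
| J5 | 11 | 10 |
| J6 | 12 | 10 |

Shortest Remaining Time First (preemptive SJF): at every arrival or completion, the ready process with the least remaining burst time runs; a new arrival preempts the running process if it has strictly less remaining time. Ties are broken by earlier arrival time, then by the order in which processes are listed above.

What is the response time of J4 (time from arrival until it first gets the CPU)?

Gantt: | J1 0-4 | J2 4-8 | idle 8-10 | J3 10-18 | J4 18-26 | J5 26-36 | J6 36-46 |
Completion: J1=4  J2=8  J3=18  J4=26  J5=36  J6=46
Turnaround (C−A): J1=4  J2=7  J3=8  J4=16  J5=25  J6=34
Response(J4) = first start − arrival = 18 − 10 = 8

8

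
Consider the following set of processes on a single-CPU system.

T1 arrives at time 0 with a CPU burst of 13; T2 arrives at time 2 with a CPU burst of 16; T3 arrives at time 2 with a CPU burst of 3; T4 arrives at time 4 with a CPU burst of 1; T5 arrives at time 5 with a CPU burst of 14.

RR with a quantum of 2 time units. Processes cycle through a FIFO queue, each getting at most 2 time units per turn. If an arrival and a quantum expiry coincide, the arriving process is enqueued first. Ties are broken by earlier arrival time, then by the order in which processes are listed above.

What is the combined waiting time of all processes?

Gantt: | T1 0-2 | T2 2-4 | T3 4-6 | T1 6-8 | T4 8-9 | T2 9-11 | T5 11-13 | T3 13-14 | T1 14-16 | T2 16-18 | T5 18-20 | T1 20-22 | T2 22-24 | T5 24-26 | T1 26-28 | T2 28-30 | T5 30-32 | T1 32-34 | T2 34-36 | T5 36-38 | T1 38-39 | T2 39-41 | T5 41-43 | T2 43-45 | T5 45-47 |
Completion: T1=39  T2=45  T3=14  T4=9  T5=47
Turnaround (C−A): T1=39  T2=43  T3=12  T4=5  T5=42
Waiting = turnaround − burst: T1=26, T2=27, T3=9, T4=4, T5=28
Total waiting = 26 + 27 + 9 + 4 + 28 = 94

94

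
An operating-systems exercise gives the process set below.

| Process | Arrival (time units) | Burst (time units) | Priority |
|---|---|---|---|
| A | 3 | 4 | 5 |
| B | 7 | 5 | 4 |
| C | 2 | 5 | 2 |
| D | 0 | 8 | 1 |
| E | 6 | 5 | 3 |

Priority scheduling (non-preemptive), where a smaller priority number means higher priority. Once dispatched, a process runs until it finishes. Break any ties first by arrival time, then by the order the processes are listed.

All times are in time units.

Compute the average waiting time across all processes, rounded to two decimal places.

Schedule: | D 0-8 | C 8-13 | E 13-18 | B 18-23 | A 23-27 |
Completion: A=27  B=23  C=13  D=8  E=18
Turnaround (C−A): A=24  B=16  C=11  D=8  E=12
Waiting times: A=20, B=11, C=6, D=0, E=7
Average waiting = (20+11+6+0+7) / 5 = 44/5 = 8.80

8.80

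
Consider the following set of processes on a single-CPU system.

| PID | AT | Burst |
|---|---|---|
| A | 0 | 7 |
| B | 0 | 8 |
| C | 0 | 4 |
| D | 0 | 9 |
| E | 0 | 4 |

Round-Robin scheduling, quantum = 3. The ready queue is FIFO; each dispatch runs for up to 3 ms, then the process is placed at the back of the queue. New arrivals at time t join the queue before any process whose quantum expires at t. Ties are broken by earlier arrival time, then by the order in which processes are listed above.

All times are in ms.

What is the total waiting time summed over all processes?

104

Timeline: | A 0-3 | B 3-6 | C 6-9 | D 9-12 | E 12-15 | A 15-18 | B 18-21 | C 21-22 | D 22-25 | E 25-26 | A 26-27 | B 27-29 | D 29-32 |
Completion: A=27  B=29  C=22  D=32  E=26
Waiting = turnaround − burst: A=20, B=21, C=18, D=23, E=22
Total waiting = 20 + 21 + 18 + 23 + 22 = 104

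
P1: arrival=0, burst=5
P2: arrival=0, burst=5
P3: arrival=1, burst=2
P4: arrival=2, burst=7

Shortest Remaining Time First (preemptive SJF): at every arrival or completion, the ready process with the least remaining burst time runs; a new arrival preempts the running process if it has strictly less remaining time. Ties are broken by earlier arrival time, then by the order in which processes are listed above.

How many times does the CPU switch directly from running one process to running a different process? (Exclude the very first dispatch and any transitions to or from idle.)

Gantt: | P1 0-1 | P3 1-3 | P1 3-7 | P2 7-12 | P4 12-19 |
Completion: P1=7  P2=12  P3=3  P4=19
Turnaround (C−A): P1=7  P2=12  P3=2  P4=17

4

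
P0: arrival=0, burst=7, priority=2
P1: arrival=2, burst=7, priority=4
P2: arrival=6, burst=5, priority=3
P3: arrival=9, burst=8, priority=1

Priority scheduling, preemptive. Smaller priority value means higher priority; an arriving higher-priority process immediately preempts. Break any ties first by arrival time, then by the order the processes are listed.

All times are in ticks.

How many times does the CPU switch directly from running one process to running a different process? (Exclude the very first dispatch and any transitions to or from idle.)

4

Schedule: | P0 0-7 | P2 7-9 | P3 9-17 | P2 17-20 | P1 20-27 |
Completion: P0=7  P1=27  P2=20  P3=17
Turnaround (C−A): P0=7  P1=25  P2=14  P3=8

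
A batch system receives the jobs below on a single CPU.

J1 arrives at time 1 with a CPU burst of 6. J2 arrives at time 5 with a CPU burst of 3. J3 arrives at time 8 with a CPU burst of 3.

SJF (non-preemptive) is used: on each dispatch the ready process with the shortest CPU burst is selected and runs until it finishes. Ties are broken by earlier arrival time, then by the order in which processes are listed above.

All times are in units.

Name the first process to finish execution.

J1

Timeline: | idle 0-1 | J1 1-7 | J2 7-10 | J3 10-13 |
Completion: J1=7  J2=10  J3=13
Turnaround (C−A): J1=6  J2=5  J3=5
Finish order: J1 → J2 → J3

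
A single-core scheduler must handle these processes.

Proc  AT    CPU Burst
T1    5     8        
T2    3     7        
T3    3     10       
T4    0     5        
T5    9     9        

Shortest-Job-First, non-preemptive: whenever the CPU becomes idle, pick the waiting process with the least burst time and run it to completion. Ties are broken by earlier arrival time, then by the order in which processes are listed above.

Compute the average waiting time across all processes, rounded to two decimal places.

9.20

Schedule: | T4 0-5 | T2 5-12 | T1 12-20 | T5 20-29 | T3 29-39 |
Completion: T1=20  T2=12  T3=39  T4=5  T5=29
Waiting times: T1=7, T2=2, T3=26, T4=0, T5=11
Average waiting = (7+2+26+0+11) / 5 = 46/5 = 9.20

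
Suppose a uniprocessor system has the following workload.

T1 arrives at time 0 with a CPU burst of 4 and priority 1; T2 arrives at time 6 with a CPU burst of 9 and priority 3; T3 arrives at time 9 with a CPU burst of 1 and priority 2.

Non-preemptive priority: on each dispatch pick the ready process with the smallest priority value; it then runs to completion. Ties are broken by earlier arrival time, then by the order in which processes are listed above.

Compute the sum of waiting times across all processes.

6

Schedule: | T1 0-4 | idle 4-6 | T2 6-15 | T3 15-16 |
Completion: T1=4  T2=15  T3=16
Turnaround (C−A): T1=4  T2=9  T3=7
Waiting = turnaround − burst: T1=0, T2=0, T3=6
Total waiting = 0 + 0 + 6 = 6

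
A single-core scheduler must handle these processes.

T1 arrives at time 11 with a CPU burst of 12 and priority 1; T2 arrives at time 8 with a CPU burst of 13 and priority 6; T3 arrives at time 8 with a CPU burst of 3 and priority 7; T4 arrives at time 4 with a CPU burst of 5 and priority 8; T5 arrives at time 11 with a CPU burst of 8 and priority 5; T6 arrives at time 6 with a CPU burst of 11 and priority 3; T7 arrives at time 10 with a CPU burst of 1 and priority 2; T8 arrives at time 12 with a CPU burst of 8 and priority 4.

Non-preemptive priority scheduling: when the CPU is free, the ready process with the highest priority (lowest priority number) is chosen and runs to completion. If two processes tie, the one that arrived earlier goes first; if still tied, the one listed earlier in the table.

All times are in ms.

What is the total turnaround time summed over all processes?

Timeline: | idle 0-4 | T4 4-9 | T6 9-20 | T1 20-32 | T7 32-33 | T8 33-41 | T5 41-49 | T2 49-62 | T3 62-65 |
Completion: T1=32  T2=62  T3=65  T4=9  T5=49  T6=20  T7=33  T8=41
Turnaround = completion − arrival: T1=21, T2=54, T3=57, T4=5, T5=38, T6=14, T7=23, T8=29
Total turnaround = 21 + 54 + 57 + 5 + 38 + 14 + 23 + 29 = 241

241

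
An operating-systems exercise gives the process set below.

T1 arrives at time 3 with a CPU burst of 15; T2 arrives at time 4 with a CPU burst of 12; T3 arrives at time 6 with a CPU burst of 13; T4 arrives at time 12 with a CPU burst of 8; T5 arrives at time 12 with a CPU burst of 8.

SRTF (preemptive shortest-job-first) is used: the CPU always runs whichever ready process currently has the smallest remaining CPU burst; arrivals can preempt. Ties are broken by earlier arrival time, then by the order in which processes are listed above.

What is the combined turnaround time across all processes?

Timeline: | idle 0-3 | T1 3-4 | T2 4-16 | T4 16-24 | T5 24-32 | T3 32-45 | T1 45-59 |
Completion: T1=59  T2=16  T3=45  T4=24  T5=32
Turnaround (C−A): T1=56  T2=12  T3=39  T4=12  T5=20
Turnaround = completion − arrival: T1=56, T2=12, T3=39, T4=12, T5=20
Total turnaround = 56 + 12 + 39 + 12 + 20 = 139

139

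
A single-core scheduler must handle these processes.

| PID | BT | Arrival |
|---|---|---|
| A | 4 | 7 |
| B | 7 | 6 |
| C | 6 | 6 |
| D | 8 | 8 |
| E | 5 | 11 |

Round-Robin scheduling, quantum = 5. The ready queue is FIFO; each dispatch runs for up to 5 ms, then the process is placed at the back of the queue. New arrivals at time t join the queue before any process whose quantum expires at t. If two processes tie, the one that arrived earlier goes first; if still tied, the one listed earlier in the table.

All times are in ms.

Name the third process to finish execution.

B

Gantt: | idle 0-6 | B 6-11 | C 11-16 | A 16-20 | D 20-25 | E 25-30 | B 30-32 | C 32-33 | D 33-36 |
Completion: A=20  B=32  C=33  D=36  E=30
Turnaround (C−A): A=13  B=26  C=27  D=28  E=19
Finish order: A → E → B → C → D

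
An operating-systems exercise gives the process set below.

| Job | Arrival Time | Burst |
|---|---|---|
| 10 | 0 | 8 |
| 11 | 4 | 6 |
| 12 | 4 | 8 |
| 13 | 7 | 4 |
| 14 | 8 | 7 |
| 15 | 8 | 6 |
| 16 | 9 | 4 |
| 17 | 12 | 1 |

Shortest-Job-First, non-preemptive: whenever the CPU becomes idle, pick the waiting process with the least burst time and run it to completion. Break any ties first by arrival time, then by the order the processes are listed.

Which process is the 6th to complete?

15

Timeline: | 10 0-8 | 13 8-12 | 17 12-13 | 16 13-17 | 11 17-23 | 15 23-29 | 14 29-36 | 12 36-44 |
Completion: 10=8  11=23  12=44  13=12  14=36  15=29  16=17  17=13
Finish order: 10 → 13 → 17 → 16 → 11 → 15 → 14 → 12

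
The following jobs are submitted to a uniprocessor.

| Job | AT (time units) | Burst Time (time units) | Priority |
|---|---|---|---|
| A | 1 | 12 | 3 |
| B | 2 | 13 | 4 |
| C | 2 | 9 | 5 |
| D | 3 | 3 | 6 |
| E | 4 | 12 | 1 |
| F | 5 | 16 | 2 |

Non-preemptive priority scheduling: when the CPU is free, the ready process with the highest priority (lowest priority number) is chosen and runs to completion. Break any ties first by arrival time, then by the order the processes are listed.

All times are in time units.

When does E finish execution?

25

Schedule: | idle 0-1 | A 1-13 | E 13-25 | F 25-41 | B 41-54 | C 54-63 | D 63-66 |
Completion: A=13  B=54  C=63  D=66  E=25  F=41
Turnaround (C−A): A=12  B=52  C=61  D=63  E=21  F=36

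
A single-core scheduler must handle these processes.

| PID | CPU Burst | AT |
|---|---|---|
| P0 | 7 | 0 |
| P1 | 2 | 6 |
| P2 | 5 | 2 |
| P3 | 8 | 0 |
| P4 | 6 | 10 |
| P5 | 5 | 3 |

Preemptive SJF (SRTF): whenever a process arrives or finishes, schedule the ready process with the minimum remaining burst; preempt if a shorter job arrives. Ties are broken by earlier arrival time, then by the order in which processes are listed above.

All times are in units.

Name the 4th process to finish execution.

P5

Timeline: | P0 0-7 | P1 7-9 | P2 9-14 | P5 14-19 | P4 19-25 | P3 25-33 |
Completion: P0=7  P1=9  P2=14  P3=33  P4=25  P5=19
Finish order: P0 → P1 → P2 → P5 → P4 → P3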